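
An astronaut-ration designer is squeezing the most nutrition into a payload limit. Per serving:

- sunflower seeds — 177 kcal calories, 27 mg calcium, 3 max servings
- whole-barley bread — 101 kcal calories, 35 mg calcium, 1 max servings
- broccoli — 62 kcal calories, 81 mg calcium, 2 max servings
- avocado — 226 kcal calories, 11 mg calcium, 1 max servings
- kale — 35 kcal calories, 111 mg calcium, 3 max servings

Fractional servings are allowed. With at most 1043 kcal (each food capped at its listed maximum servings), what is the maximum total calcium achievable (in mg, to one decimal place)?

619.9 mg

Calcium per kcal: kale 3.171, broccoli 1.306, whole-barley bread 0.3465, sunflower seeds 0.1525, avocado 0.04867.
Take 3 servings of kale: uses 105 kcal, +333.0 mg calcium (running total 333.0 mg).
Take 2 servings of broccoli: uses 124 kcal, +162.0 mg calcium (running total 495.0 mg).
Take 1 serving of whole-barley bread: uses 101 kcal, +35.0 mg calcium (running total 530.0 mg).
Take 3 servings of sunflower seeds: uses 531 kcal, +81.0 mg calcium (running total 611.0 mg).
Take 0.8053 servings of avocado: uses 182 kcal, +8.9 mg calcium (running total 619.9 mg).
Filling greedily by calcium-per-kcal is optimal for one linear limit, giving 619.9 mg.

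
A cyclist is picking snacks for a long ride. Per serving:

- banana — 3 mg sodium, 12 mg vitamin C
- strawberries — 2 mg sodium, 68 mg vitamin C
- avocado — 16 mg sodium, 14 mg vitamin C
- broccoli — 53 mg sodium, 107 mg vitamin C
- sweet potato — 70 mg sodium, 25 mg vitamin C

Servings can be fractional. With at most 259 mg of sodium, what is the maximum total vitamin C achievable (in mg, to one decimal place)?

Vitamin C per mg sodium: strawberries 34, banana 4, broccoli 2.019, avocado 0.875, sweet potato 0.3571.
With no serving limits, spend the whole sodium allowance on strawberries: 259 mg / 2 mg × 68 mg = 8806.0 mg.

8806.0 mg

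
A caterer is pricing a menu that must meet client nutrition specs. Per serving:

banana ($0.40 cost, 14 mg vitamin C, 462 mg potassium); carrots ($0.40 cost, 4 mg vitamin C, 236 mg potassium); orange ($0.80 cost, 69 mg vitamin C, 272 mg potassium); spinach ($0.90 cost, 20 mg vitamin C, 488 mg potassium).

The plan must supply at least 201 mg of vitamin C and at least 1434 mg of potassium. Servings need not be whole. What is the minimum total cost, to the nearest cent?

$2.71

This is a tiny linear program; its minimum lies at a vertex of the feasible set. List the vertices and price them.
banana only: max(201/14, 1434/462) = 14.36 servings → $5.74.
carrots only: max(201/4, 1434/236) = 50.25 servings → $20.10.
orange only: max(201/69, 1434/272) = 5.272 servings → $4.22.
spinach only: max(201/20, 1434/488) = 10.05 servings → $9.04.
banana + carrots: the both-tight solution has a negative serving — not a feasible corner.
banana + orange with both tight: 1.577 servings and 2.593 servings → $2.71.
banana + spinach: intersection lies outside the first quadrant.
carrots + orange with both tight: 2.914 servings and 2.744 servings → $3.36.
carrots + spinach with both targets exact would need a negative amount; discard.
orange + spinach with both tight: 2.458 servings and 1.568 servings → $3.38.
Cheapest feasible corner: $2.71.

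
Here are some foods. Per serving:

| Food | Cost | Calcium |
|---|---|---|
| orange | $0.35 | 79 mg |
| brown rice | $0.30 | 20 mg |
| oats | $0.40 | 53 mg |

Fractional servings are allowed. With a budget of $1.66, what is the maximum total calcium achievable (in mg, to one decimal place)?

374.7 mg

Calcium per dollar: orange 225.7, oats 132.5, brown rice 66.67.
With no serving limits, spend the whole cost allowance on orange: $1.66 / $0.35 × 79 mg = 374.7 mg.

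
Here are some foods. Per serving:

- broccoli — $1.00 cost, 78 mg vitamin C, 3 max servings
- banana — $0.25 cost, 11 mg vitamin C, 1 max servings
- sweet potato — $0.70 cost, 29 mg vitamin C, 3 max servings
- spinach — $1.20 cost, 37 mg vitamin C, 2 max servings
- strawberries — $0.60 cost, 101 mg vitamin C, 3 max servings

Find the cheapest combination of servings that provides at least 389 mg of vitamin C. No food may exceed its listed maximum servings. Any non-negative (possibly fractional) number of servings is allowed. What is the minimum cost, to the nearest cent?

$2.90

Cost per mg of vitamin C: strawberries $0.0059, broccoli $0.0128, banana $0.0227, sweet potato $0.0241, spinach $0.0324.
Take 3 servings of strawberries: +303.0 mg vitamin C for $1.80 (total $1.80, still need 86.0 mg).
Take 1.103 servings of broccoli: +86.0 mg vitamin C for $1.10 (total $2.90, still need 0.0 mg).
Greedy by cheapest-per-mg is optimal for a single linear constraint, so the minimum cost is $2.90.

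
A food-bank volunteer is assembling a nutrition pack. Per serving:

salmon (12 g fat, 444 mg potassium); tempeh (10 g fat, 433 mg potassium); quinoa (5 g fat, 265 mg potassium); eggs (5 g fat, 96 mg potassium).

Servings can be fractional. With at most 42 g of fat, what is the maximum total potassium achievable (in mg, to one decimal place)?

Potassium per g fat: quinoa 53, tempeh 43.3, salmon 37, eggs 19.2.
With no serving limits, spend the whole fat allowance on quinoa: 42 g / 5 g × 265 mg = 2226.0 mg.

2226.0 mg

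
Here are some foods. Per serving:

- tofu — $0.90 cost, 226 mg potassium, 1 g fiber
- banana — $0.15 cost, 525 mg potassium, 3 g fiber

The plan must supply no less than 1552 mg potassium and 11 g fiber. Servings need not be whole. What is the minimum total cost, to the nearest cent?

$0.55

This is a tiny linear program; its minimum lies at a vertex of the feasible set. List the vertices and price them.
tofu only: max(1552/226, 11/1) = 11 servings → $9.90.
banana only: max(1552/525, 11/3) = 3.667 servings → $0.55.
tofu + banana: intersection lies outside the first quadrant.
Cheapest feasible corner: $0.55.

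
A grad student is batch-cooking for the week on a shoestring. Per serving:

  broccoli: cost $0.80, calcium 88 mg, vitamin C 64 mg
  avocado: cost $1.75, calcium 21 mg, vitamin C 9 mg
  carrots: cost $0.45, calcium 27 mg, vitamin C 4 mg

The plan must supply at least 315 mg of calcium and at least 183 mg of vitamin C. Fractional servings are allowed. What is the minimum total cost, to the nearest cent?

Check every corner: each single food scaled to meet both minima, and each pair solved so both constraints bind.
broccoli only: max(315/88, 183/64) = 3.58 servings → $2.86.
avocado only: max(315/21, 183/9) = 20.33 servings → $35.58.
carrots only: max(315/27, 183/4) = 45.75 servings → $20.59.
broccoli + avocado with both tight: 1.826 servings and 7.348 servings → $14.32.
broccoli + carrots with both tight: 2.675 servings and 2.948 servings → $3.47.
avocado + carrots with both targets exact would need a negative amount; discard.
So the least-cost plan costs $2.86.

$2.86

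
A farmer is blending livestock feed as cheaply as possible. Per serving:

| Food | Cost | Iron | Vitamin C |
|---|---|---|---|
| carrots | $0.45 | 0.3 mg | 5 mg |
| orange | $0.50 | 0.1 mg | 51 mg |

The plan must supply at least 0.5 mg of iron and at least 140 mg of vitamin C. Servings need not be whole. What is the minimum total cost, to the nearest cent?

With two linear requirements the optimum uses one or two foods; enumerate the corners.
carrots only: max(0.5/0.3, 140/5) = 28 servings → $12.60.
orange only: max(0.5/0.1, 140/51) = 5 servings → $2.50.
carrots + orange with both tight: 0.777 servings and 2.669 servings → $1.68.
Cheapest feasible corner: $1.68.

$1.68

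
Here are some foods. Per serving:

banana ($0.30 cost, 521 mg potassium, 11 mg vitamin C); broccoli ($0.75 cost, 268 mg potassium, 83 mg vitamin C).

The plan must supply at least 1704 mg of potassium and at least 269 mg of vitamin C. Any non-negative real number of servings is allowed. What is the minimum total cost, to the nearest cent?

$2.78

For a min-cost LP with two ≥-constraints, a basic feasible solution has at most two positive variables.
banana only: max(1704/521, 269/11) = 24.45 servings → $7.34.
broccoli only: max(1704/268, 269/83) = 6.358 servings → $4.77.
banana + broccoli with both tight: 1.721 servings and 3.013 servings → $2.78.
Cheapest feasible corner: $2.78.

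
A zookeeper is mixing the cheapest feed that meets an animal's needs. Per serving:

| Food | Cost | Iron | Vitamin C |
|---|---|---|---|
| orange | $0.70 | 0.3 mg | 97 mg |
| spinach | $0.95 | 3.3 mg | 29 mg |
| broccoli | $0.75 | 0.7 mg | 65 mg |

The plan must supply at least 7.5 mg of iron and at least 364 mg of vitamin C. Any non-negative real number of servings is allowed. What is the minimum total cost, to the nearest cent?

The cheapest plan sits at a corner of the feasible region — with two constraints it uses at most two foods.
orange only: max(7.5/0.3, 364/97) = 25 servings → $17.50.
spinach only: max(7.5/3.3, 364/29) = 12.55 servings → $11.92.
broccoli only: max(7.5/0.7, 364/65) = 10.71 servings → $8.04.
orange + spinach with both tight: 3.159 servings and 1.986 servings → $4.10.
orange + broccoli: the both-tight solution has a negative serving — not a feasible corner.
spinach + broccoli with both tight: 1.198 servings and 5.065 servings → $4.94.
So the least-cost plan costs $4.10.

$4.10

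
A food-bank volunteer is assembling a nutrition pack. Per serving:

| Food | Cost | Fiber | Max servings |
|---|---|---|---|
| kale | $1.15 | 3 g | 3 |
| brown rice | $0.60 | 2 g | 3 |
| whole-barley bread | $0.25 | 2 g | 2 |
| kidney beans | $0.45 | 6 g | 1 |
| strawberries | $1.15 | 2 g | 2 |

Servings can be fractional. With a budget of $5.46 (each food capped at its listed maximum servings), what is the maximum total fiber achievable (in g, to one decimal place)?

Fiber per dollar: kidney beans 13.33, whole-barley bread 8, brown rice 3.333, kale 2.609, strawberries 1.739.
Take 1 serving of kidney beans: spends $0.45, +6.0 g fiber (running total 6.0 g).
Take 2 servings of whole-barley bread: spends $0.50, +4.0 g fiber (running total 10.0 g).
Take 3 servings of brown rice: spends $1.80, +6.0 g fiber (running total 16.0 g).
Take 2.357 servings of kale: spends $2.71, +7.1 g fiber (running total 23.1 g).
Filling greedily by fiber-per-dollar is optimal for one linear limit, giving 23.1 g.

23.1 g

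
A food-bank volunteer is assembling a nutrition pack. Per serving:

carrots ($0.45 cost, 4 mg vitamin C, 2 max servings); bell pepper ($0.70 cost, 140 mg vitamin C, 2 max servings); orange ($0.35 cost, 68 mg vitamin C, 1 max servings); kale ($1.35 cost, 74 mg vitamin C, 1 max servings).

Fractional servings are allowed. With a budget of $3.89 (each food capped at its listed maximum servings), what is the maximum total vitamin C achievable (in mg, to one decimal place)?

429.0 mg

Vitamin C per dollar: bell pepper 200, orange 194.3, kale 54.81, carrots 8.889.
Take 2 servings of bell pepper: spends $1.40, +280.0 mg vitamin C (running total 280.0 mg).
Take 1 serving of orange: spends $0.35, +68.0 mg vitamin C (running total 348.0 mg).
Take 1 serving of kale: spends $1.35, +74.0 mg vitamin C (running total 422.0 mg).
Take 1.756 servings of carrots: spends $0.79, +7.0 mg vitamin C (running total 429.0 mg).
Greedy by best ratio exhausts the cost allowance optimally: 429.0 mg.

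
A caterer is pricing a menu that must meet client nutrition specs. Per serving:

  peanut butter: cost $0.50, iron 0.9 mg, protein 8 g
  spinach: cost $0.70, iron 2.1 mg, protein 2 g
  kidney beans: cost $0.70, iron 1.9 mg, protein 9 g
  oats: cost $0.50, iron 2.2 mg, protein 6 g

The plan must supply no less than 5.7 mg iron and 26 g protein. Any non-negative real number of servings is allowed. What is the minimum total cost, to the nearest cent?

$1.85

For a min-cost LP with two ≥-constraints, a basic feasible solution has at most two positive variables.
peanut butter only: max(5.7/0.9, 26/8) = 6.333 servings → $3.17.
spinach only: max(5.7/2.1, 26/2) = 13 servings → $9.10.
kidney beans only: max(5.7/1.9, 26/9) = 3 servings → $2.10.
oats only: max(5.7/2.2, 26/6) = 4.333 servings → $2.17.
peanut butter + spinach with both tight: 2.88 servings and 1.48 servings → $2.48.
peanut butter + kidney beans with both targets exact would need a negative amount; discard.
peanut butter + oats with both tight: 1.885 servings and 1.82 servings → $1.85.
spinach + kidney beans with both tight: 0.1258 servings and 2.861 servings → $2.09.
spinach + oats: intersection lies outside the first quadrant.
kidney beans + oats with both tight: 2.738 servings and 0.2262 servings → $2.03.
The minimum over all feasible corners is $1.85.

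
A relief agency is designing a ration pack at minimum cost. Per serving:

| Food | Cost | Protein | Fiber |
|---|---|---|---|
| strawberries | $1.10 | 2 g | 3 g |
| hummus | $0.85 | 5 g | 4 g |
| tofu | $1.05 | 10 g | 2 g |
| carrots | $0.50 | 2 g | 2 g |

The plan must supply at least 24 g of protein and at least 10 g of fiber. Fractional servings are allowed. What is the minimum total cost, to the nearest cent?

The cheapest plan sits at a corner of the feasible region — with two constraints it uses at most two foods.
strawberries only: max(24/2, 10/3) = 12 servings → $13.20.
hummus only: max(24/5, 10/4) = 4.8 servings → $4.08.
tofu only: max(24/10, 10/2) = 5 servings → $5.25.
carrots only: max(24/2, 10/2) = 12 servings → $6.00.
strawberries + hummus: the both-tight solution has a negative serving — not a feasible corner.
strawberries + tofu with both tight: 2 servings and 2 servings → $4.30.
strawberries + carrots: the both-tight solution has a negative serving — not a feasible corner.
hummus + tofu with both tight: 1.733 servings and 1.533 servings → $3.08.
hummus + carrots: the both-tight solution has a negative serving — not a feasible corner.
tofu + carrots with both tight: 1.75 servings and 3.25 servings → $3.46.
The minimum over all feasible corners is $3.08.

$3.08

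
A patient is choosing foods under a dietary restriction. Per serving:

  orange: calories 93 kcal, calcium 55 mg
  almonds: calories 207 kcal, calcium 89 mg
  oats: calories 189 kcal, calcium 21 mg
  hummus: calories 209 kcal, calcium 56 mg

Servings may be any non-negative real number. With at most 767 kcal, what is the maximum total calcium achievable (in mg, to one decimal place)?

453.6 mg

Calcium per kcal: orange 0.5914, almonds 0.43, hummus 0.2679, oats 0.1111.
With no serving limits, spend the whole calories allowance on orange: 767 kcal / 93 kcal × 55 mg = 453.6 mg.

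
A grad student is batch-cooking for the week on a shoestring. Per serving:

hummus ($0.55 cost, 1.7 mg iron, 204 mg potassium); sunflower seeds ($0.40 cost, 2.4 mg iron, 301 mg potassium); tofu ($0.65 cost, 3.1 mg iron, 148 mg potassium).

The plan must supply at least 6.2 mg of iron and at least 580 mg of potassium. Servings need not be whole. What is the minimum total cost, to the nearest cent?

$1.03

hummus only: max(6.2/1.7, 580/204) = 3.647 servings → $2.01.
sunflower seeds only: max(6.2/2.4, 580/301) = 2.583 servings → $1.03.
tofu only: max(6.2/3.1, 580/148) = 3.919 servings → $2.55.
hummus + sunflower seeds: intersection lies outside the first quadrant.
hummus + tofu with both tight: 2.312 servings and 0.7321 servings → $1.75.
sunflower seeds + tofu with both tight: 1.523 servings and 0.8206 servings → $1.14.
The minimum over all feasible corners is $1.03.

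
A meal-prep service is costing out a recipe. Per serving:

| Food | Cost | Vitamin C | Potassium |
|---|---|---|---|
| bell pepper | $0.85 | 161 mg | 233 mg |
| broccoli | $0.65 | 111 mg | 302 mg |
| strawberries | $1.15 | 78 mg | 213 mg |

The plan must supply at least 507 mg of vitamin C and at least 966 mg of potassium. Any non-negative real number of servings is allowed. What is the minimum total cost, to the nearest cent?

A basic optimal solution has at most two foods positive. Try each food alone and each pair with both targets met exactly.
bell pepper only: max(507/161, 966/233) = 4.146 servings → $3.52.
broccoli only: max(507/111, 966/302) = 4.568 servings → $2.97.
strawberries only: max(507/78, 966/213) = 6.5 servings → $7.47.
bell pepper + broccoli with both tight: 2.016 servings and 1.643 servings → $2.78.
bell pepper + strawberries with both tight: 2.025 servings and 2.32 servings → $4.39.
broccoli + strawberries with both targets exact would need a negative amount; discard.
So the least-cost plan costs $2.78.

$2.78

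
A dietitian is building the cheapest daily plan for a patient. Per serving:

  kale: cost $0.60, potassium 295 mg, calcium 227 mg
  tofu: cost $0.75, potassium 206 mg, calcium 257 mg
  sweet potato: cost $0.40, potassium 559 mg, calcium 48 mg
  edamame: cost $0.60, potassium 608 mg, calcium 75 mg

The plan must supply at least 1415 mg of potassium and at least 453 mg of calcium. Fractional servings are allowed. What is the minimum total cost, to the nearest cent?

For a min-cost LP with two ≥-constraints, a basic feasible solution has at most two positive variables.
kale only: max(1415/295, 453/227) = 4.797 servings → $2.88.
tofu only: max(1415/206, 453/257) = 6.869 servings → $5.15.
sweet potato only: max(1415/559, 453/48) = 9.438 servings → $3.77.
edamame only: max(1415/608, 453/75) = 6.04 servings → $3.62.
kale + tofu with both targets exact would need a negative amount; discard.
kale + sweet potato with both tight: 1.644 servings and 1.664 servings → $1.65.
kale + edamame with both tight: 1.461 servings and 1.619 servings → $1.85.
tofu + sweet potato with both tight: 1.385 servings and 2.021 servings → $1.85.
tofu + edamame with both tight: 1.202 servings and 1.92 servings → $2.05.
sweet potato + edamame: intersection lies outside the first quadrant.
So the least-cost plan costs $1.65.

$1.65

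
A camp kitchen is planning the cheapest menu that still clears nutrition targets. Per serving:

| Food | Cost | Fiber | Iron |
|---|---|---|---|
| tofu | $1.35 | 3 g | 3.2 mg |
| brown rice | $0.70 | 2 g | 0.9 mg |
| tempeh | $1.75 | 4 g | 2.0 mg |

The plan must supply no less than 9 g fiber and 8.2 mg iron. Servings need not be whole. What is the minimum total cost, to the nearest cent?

An LP optimum is at a vertex; with two nutrient constraints at most two foods are used. Check each candidate.
tofu only: max(9/3, 8.2/3.2) = 3 servings → $4.05.
brown rice only: max(9/2, 8.2/0.9) = 9.111 servings → $6.38.
tempeh only: max(9/4, 8.2/2.0) = 4.1 servings → $7.17.
tofu + brown rice with both tight: 2.243 servings and 1.135 servings → $3.82.
tofu + tempeh with both tight: 2.176 servings and 0.6176 servings → $4.02.
brown rice + tempeh: the both-tight solution has a negative serving — not a feasible corner.
The minimum over all feasible corners is $3.82.

$3.82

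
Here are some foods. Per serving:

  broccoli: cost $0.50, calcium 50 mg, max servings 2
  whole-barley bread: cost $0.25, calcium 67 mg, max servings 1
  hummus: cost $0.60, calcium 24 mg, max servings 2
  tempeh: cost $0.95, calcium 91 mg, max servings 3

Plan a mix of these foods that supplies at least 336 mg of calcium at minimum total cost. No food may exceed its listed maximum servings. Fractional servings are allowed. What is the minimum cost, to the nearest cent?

Cost per mg of calcium: whole-barley bread $0.0037, broccoli $0.0100, tempeh $0.0104, hummus $0.0250.
Take 1 serving of whole-barley bread: +67.0 mg calcium for $0.25 (total $0.25, still need 269.0 mg).
Take 2 servings of broccoli: +100.0 mg calcium for $1.00 (total $1.25, still need 169.0 mg).
Take 1.857 servings of tempeh: +169.0 mg calcium for $1.76 (total $3.01, still need 0.0 mg).
Greedy by cheapest-per-mg is optimal for a single linear constraint, so the minimum cost is $3.01.

$3.01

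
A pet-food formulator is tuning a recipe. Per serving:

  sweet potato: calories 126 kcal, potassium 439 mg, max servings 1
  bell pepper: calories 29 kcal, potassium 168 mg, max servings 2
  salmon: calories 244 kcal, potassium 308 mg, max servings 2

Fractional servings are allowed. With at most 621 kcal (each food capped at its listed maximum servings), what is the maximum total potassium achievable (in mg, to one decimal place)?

Potassium per kcal: bell pepper 5.793, sweet potato 3.484, salmon 1.262.
Take 2 servings of bell pepper: uses 58 kcal, +336.0 mg potassium (running total 336.0 mg).
Take 1 serving of sweet potato: uses 126 kcal, +439.0 mg potassium (running total 775.0 mg).
Take 1.791 servings of salmon: uses 437 kcal, +551.6 mg potassium (running total 1326.6 mg).
Filling greedily by potassium-per-kcal is optimal for one linear limit, giving 1326.6 mg.

1326.6 mg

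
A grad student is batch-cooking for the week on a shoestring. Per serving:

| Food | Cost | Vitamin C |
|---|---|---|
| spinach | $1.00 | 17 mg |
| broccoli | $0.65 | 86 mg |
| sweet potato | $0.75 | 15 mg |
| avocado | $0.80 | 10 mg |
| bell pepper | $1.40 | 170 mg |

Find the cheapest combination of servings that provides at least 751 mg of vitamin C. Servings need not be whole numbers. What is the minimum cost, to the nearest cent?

Cost per mg of vitamin C: broccoli $0.0076, bell pepper $0.0082, sweet potato $0.0500, spinach $0.0588, avocado $0.0800.
With no serving limits, use only broccoli: 751 mg / 86 mg = 8.733 servings × $0.65 = $5.68.

$5.68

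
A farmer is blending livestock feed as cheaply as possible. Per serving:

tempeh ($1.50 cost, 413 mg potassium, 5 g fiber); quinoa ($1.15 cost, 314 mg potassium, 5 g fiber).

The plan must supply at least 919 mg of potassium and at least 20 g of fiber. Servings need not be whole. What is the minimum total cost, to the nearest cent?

$4.60

An LP optimum is at a vertex; with two nutrient constraints at most two foods are used. Check each candidate.
tempeh only: max(919/413, 20/5) = 4 servings → $6.00.
quinoa only: max(919/314, 20/5) = 4 servings → $4.60.
tempeh + quinoa: intersection lies outside the first quadrant.
The minimum over all feasible corners is $4.60.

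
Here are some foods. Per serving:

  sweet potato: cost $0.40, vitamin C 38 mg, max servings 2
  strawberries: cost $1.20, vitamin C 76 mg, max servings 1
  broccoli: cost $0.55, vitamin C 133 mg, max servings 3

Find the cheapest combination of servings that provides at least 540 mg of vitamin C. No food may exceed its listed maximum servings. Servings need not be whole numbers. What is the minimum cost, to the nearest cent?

$3.48

Cost per mg of vitamin C: broccoli $0.0041, sweet potato $0.0105, strawberries $0.0158.
Take 3 servings of broccoli: +399.0 mg vitamin C for $1.65 (total $1.65, still need 141.0 mg).
Take 2 servings of sweet potato: +76.0 mg vitamin C for $0.80 (total $2.45, still need 65.0 mg).
Take 0.8553 servings of strawberries: +65.0 mg vitamin C for $1.03 (total $3.48, still need 0.0 mg).
Greedy by cheapest-per-mg is optimal for a single linear constraint, so the minimum cost is $3.48.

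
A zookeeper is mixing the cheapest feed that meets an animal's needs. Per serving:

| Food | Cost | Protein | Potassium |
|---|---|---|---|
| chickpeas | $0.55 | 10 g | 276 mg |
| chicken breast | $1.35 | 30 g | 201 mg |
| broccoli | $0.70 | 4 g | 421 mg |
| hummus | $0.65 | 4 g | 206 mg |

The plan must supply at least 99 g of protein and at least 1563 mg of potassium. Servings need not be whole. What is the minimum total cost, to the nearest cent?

$4.89

The cheapest plan sits at a corner of the feasible region — with two constraints it uses at most two foods.
chickpeas only: max(99/10, 1563/276) = 9.9 servings → $5.45.
chicken breast only: max(99/30, 1563/201) = 7.776 servings → $10.50.
broccoli only: max(99/4, 1563/421) = 24.75 servings → $17.32.
hummus only: max(99/4, 1563/206) = 24.75 servings → $16.09.
chickpeas + chicken breast with both tight: 4.305 servings and 1.865 servings → $4.89.
chickpeas + broccoli: the both-tight solution has a negative serving — not a feasible corner.
chickpeas + hummus: the both-tight solution has a negative serving — not a feasible corner.
chicken breast + broccoli with both tight: 2.996 servings and 2.282 servings → $5.64.
chicken breast + hummus with both tight: 2.631 servings and 5.021 servings → $6.81.
broccoli + hummus: intersection lies outside the first quadrant.
Cheapest feasible corner: $4.89.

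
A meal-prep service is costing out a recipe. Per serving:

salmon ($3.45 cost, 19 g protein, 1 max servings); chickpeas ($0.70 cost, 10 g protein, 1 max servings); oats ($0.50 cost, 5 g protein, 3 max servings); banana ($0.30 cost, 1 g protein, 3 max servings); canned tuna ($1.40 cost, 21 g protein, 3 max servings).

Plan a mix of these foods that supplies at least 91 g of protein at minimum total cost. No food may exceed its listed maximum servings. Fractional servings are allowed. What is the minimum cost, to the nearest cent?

$6.94

Cost per g of protein: canned tuna $0.0667, chickpeas $0.0700, oats $0.1000, salmon $0.1816, banana $0.3000.
Take 3 servings of canned tuna: +63.0 g protein for $4.20 (total $4.20, still need 28.0 g).
Take 1 serving of chickpeas: +10.0 g protein for $0.70 (total $4.90, still need 18.0 g).
Take 3 servings of oats: +15.0 g protein for $1.50 (total $6.40, still need 3.0 g).
Take 0.1579 servings of salmon: +3.0 g protein for $0.54 (total $6.94, still need 0.0 g).
Greedy by cheapest-per-g is optimal for a single linear constraint, so the minimum cost is $6.94.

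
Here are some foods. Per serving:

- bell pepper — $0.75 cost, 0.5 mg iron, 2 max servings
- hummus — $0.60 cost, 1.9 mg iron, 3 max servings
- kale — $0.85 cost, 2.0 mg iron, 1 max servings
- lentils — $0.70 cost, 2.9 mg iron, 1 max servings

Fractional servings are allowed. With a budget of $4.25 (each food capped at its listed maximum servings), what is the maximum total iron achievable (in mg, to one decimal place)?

Iron per dollar: lentils 4.143, hummus 3.167, kale 2.353, bell pepper 0.6667.
Take 1 serving of lentils: spends $0.70, +2.9 mg iron (running total 2.9 mg).
Take 3 servings of hummus: spends $1.80, +5.7 mg iron (running total 8.6 mg).
Take 1 serving of kale: spends $0.85, +2.0 mg iron (running total 10.6 mg).
Take 1.2 servings of bell pepper: spends $0.90, +0.6 mg iron (running total 11.2 mg).
Greedy by best ratio exhausts the cost allowance optimally: 11.2 mg.

11.2 mg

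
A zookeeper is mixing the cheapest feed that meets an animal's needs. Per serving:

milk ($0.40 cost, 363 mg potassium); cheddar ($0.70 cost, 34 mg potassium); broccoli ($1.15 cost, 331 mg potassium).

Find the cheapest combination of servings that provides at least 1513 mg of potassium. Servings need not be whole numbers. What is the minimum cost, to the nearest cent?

$1.67

Cost per mg of potassium: milk $0.0011, broccoli $0.0035, cheddar $0.0206.
With no serving limits, use only milk: 1513 mg / 363 mg = 4.168 servings × $0.40 = $1.67.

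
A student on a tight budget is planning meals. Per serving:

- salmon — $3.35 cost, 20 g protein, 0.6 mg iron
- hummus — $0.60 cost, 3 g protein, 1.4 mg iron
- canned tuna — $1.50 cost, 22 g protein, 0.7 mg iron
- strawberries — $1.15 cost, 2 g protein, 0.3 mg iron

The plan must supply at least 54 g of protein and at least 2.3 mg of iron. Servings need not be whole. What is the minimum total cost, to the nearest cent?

At the optimum either one food covers both requirements or two foods hit both targets exactly; no other combination can be cheaper.
salmon only: max(54/20, 2.3/0.6) = 3.833 servings → $12.84.
hummus only: max(54/3, 2.3/1.4) = 18 servings → $10.80.
canned tuna only: max(54/22, 2.3/0.7) = 3.286 servings → $4.93.
strawberries only: max(54/2, 2.3/0.3) = 27 servings → $31.05.
salmon + hummus with both tight: 2.622 servings and 0.5191 servings → $9.10.
salmon + canned tuna with both targets exact would need a negative amount; discard.
salmon + strawberries with both tight: 2.417 servings and 2.833 servings → $11.35.
hummus + canned tuna with both tight: 0.446 servings and 2.394 servings → $3.86.
hummus + strawberries: intersection lies outside the first quadrant.
canned tuna + strawberries with both tight: 2.231 servings and 2.462 servings → $6.18.
So the least-cost plan costs $3.86.

$3.86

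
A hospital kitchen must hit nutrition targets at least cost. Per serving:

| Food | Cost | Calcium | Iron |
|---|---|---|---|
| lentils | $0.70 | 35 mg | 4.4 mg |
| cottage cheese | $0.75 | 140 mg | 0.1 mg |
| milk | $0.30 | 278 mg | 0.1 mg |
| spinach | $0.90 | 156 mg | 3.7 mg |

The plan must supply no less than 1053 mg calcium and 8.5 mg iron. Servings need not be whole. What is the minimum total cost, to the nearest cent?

The cheapest plan sits at a corner of the feasible region — with two constraints it uses at most two foods.
lentils only: max(1053/35, 8.5/4.4) = 30.09 servings → $21.06.
cottage cheese only: max(1053/140, 8.5/0.1) = 85 servings → $63.75.
milk only: max(1053/278, 8.5/0.1) = 85 servings → $25.50.
spinach only: max(1053/156, 8.5/3.7) = 6.75 servings → $6.08.
lentils + cottage cheese with both tight: 1.771 servings and 7.079 servings → $6.55.
lentils + milk with both tight: 1.851 servings and 3.555 servings → $2.36.
lentils + spinach: intersection lies outside the first quadrant.
cottage cheese + milk with both targets exact would need a negative amount; discard.
cottage cheese + spinach with both tight: 5.116 servings and 2.159 servings → $5.78.
milk + spinach with both tight: 2.537 servings and 2.229 servings → $2.77.
Cheapest feasible corner: $2.36.

$2.36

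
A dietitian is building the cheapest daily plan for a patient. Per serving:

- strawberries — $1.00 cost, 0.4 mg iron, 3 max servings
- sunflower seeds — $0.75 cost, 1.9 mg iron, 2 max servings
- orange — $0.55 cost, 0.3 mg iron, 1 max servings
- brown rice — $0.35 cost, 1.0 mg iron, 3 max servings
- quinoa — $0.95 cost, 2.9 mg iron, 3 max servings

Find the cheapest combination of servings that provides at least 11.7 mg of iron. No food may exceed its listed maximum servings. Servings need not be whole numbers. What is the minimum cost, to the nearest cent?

Cost per mg of iron: quinoa $0.3276, brown rice $0.3500, sunflower seeds $0.3947, orange $1.8333, strawberries $2.5000.
Take 3 servings of quinoa: +8.7 mg iron for $2.85 (total $2.85, still need 3.0 mg).
Take 3 servings of brown rice: +3.0 mg iron for $1.05 (total $3.90, still need 0.0 mg).
Greedy by cheapest-per-mg is optimal for a single linear constraint, so the minimum cost is $3.90.

$3.90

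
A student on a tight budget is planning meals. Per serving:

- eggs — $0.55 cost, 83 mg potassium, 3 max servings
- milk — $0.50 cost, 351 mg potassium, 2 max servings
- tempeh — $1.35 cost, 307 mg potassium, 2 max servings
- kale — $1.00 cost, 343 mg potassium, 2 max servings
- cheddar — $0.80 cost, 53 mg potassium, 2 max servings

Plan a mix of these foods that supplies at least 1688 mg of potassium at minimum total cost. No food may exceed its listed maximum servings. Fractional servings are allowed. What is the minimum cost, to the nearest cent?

Cost per mg of potassium: milk $0.0014, kale $0.0029, tempeh $0.0044, eggs $0.0066, cheddar $0.0151.
Take 2 servings of milk: +702.0 mg potassium for $1.00 (total $1.00, still need 986.0 mg).
Take 2 servings of kale: +686.0 mg potassium for $2.00 (total $3.00, still need 300.0 mg).
Take 0.9772 servings of tempeh: +300.0 mg potassium for $1.32 (total $4.32, still need 0.0 mg).
Filling from the cheapest source first is optimal under one linear minimum: $4.32.

$4.32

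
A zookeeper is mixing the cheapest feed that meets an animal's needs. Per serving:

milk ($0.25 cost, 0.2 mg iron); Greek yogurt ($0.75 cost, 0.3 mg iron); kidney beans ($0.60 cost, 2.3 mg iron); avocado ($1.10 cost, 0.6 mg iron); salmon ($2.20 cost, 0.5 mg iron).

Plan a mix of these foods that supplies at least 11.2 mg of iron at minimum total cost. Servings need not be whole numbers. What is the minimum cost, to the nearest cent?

$2.92

Cost per mg of iron: kidney beans $0.2609, milk $1.2500, avocado $1.8333, Greek yogurt $2.5000, salmon $4.4000.
With no serving limits, use only kidney beans: 11.2 mg / 2.3 mg = 4.87 servings × $0.60 = $2.92.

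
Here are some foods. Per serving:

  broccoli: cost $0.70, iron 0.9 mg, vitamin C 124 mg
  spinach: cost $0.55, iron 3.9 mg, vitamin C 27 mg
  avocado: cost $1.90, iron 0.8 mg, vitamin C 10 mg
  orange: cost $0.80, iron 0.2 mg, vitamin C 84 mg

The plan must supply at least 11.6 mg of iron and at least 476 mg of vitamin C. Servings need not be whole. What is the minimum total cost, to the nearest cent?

With two linear requirements the optimum uses one or two foods; enumerate the corners.
broccoli only: max(11.6/0.9, 476/124) = 12.89 servings → $9.02.
spinach only: max(11.6/3.9, 476/27) = 17.63 servings → $9.70.
avocado only: max(11.6/0.8, 476/10) = 47.6 servings → $90.44.
orange only: max(11.6/0.2, 476/84) = 58 servings → $46.40.
broccoli + spinach with both tight: 3.36 servings and 2.199 servings → $3.56.
broccoli + avocado with both tight: 2.936 servings and 11.2 servings → $23.33.
broccoli + orange: intersection lies outside the first quadrant.
spinach + avocado: the both-tight solution has a negative serving — not a feasible corner.
spinach + orange with both tight: 2.729 servings and 4.79 servings → $5.33.
avocado + orange with both tight: 13.48 servings and 4.061 servings → $28.87.
The minimum over all feasible corners is $3.56.

$3.56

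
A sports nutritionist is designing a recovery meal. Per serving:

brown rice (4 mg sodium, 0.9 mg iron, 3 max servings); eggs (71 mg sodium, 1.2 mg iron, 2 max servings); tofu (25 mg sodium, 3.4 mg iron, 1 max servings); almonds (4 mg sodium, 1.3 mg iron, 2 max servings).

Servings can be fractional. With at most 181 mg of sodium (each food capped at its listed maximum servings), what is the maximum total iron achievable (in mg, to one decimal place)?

11.0 mg

Iron per mg sodium: almonds 0.325, brown rice 0.225, tofu 0.136, eggs 0.0169.
Take 2 servings of almonds: uses 8 mg sodium, +2.6 mg iron (running total 2.6 mg).
Take 3 servings of brown rice: uses 12 mg sodium, +2.7 mg iron (running total 5.3 mg).
Take 1 serving of tofu: uses 25 mg sodium, +3.4 mg iron (running total 8.7 mg).
Take 1.915 servings of eggs: uses 136 mg sodium, +2.3 mg iron (running total 11.0 mg).
Filling greedily by iron-per-mg sodium is optimal for one linear limit, giving 11.0 mg.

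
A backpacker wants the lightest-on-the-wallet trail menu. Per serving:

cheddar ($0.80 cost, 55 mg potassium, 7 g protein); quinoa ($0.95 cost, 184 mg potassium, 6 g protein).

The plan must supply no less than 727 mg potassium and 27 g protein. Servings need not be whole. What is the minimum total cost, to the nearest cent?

$4.08

For a min-cost LP with two ≥-constraints, a basic feasible solution has at most two positive variables.
cheddar only: max(727/55, 27/7) = 13.22 servings → $10.57.
quinoa only: max(727/184, 27/6) = 4.5 servings → $4.28.
cheddar + quinoa with both tight: 0.6326 servings and 3.762 servings → $4.08.
Cheapest feasible corner: $4.08.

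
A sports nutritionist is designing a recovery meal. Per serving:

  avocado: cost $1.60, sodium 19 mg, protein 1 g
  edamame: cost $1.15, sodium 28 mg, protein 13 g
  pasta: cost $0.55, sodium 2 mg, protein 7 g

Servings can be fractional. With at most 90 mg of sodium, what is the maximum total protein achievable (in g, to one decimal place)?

315.0 g

Protein per mg sodium: pasta 3.5, edamame 0.4643, avocado 0.05263.
With no serving limits, spend the whole sodium allowance on pasta: 90 mg / 2 mg × 7 g = 315.0 g.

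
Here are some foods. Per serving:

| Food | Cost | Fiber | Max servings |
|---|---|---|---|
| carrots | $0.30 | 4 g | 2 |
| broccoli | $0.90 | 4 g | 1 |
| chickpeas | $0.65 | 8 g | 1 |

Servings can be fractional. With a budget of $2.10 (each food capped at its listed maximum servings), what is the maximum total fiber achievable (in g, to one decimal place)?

Fiber per dollar: carrots 13.33, chickpeas 12.31, broccoli 4.444.
Take 2 servings of carrots: spends $0.60, +8.0 g fiber (running total 8.0 g).
Take 1 serving of chickpeas: spends $0.65, +8.0 g fiber (running total 16.0 g).
Take 0.9444 servings of broccoli: spends $0.85, +3.8 g fiber (running total 19.8 g).
Greedy by best ratio exhausts the cost allowance optimally: 19.8 g.

19.8 g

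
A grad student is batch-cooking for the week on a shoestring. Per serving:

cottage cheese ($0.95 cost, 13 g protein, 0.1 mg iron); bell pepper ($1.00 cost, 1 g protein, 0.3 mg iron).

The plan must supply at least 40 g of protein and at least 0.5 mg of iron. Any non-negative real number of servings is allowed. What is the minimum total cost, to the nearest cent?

Two binding constraints pin down two serving amounts, so the optimal mix uses at most two foods. The candidates are each food alone (scaled to the tighter of protein/iron) and each pair with both constraints tight.
cottage cheese only: max(40/13, 0.5/0.1) = 5 servings → $4.75.
bell pepper only: max(40/1, 0.5/0.3) = 40 servings → $40.00.
cottage cheese + bell pepper with both tight: 3.026 servings and 0.6579 servings → $3.53.
Cheapest feasible corner: $3.53.

$3.53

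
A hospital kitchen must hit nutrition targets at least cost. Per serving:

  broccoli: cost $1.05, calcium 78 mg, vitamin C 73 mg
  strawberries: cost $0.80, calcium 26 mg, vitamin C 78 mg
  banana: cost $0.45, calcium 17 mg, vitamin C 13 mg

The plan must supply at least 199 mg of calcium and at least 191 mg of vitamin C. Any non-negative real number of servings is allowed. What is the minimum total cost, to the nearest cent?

For a min-cost LP with two ≥-constraints, a basic feasible solution has at most two positive variables.
broccoli only: max(199/78, 191/73) = 2.616 servings → $2.75.
strawberries only: max(199/26, 191/78) = 7.654 servings → $6.12.
banana only: max(199/17, 191/13) = 14.69 servings → $6.61.
broccoli + strawberries with both tight: 2.522 servings and 0.08863 servings → $2.72.
broccoli + banana: intersection lies outside the first quadrant.
strawberries + banana with both tight: 0.668 servings and 10.68 servings → $5.34.
Cheapest feasible corner: $2.72.

$2.72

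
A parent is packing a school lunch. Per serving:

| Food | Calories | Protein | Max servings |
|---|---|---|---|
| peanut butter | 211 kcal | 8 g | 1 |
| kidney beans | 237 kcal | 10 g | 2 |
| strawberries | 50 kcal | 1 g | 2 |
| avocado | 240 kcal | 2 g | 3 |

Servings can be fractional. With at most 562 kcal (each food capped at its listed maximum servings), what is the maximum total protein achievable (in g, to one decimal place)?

Protein per kcal: kidney beans 0.04219, peanut butter 0.03791, strawberries 0.02, avocado 0.008333.
Take 2 servings of kidney beans: uses 474 kcal, +20.0 g protein (running total 20.0 g).
Take 0.4171 servings of peanut butter: uses 88 kcal, +3.3 g protein (running total 23.3 g).
Filling greedily by protein-per-kcal is optimal for one linear limit, giving 23.3 g.

23.3 g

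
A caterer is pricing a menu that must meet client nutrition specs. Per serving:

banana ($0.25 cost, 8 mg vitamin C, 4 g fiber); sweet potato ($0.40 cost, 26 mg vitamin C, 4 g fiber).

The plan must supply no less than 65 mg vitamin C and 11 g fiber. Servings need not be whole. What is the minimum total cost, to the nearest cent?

$1.05

At the optimum either one food covers both requirements or two foods hit both targets exactly; no other combination can be cheaper.
banana only: max(65/8, 11/4) = 8.125 servings → $2.03.
sweet potato only: max(65/26, 11/4) = 2.75 servings → $1.10.
banana + sweet potato with both tight: 0.3611 servings and 2.389 servings → $1.05.
So the least-cost plan costs $1.05.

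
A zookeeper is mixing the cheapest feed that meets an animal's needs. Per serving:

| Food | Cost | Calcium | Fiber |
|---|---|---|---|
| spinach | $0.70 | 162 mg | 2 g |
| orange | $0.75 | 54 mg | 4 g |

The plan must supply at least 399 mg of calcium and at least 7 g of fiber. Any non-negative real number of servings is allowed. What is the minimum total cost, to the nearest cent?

$2.05

Minimising a linear cost over {calcium ≥ 399, fiber ≥ 7, servings ≥ 0} — the optimum is at a vertex, using one or two foods.
spinach only: max(399/162, 7/2) = 3.5 servings → $2.45.
orange only: max(399/54, 7/4) = 7.389 servings → $5.54.
spinach + orange with both tight: 2.256 servings and 0.6222 servings → $2.05.
The minimum over all feasible corners is $2.05.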